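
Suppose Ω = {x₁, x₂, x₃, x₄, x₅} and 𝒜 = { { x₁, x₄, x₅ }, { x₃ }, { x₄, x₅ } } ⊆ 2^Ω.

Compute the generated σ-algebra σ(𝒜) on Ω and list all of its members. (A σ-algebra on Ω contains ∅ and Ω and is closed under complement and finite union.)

Seed the family with 𝒜 together with ∅ and Ω: { {}, { x₃ }, { x₄, x₅ }, { x₁, x₄, x₅ }, Ω }.
Pass 1 adds 5:
  { x₂, x₃ }  = Ω∖{ x₁, x₄, x₅ }
  { x₁, x₂, x₃ }  = Ω∖{ x₄, x₅ }
  { x₃, x₄, x₅ }  = { x₄, x₅ } ∪ { x₃ }
  { x₁, x₂, x₄, x₅ }  = Ω∖{ x₃ }
  { x₁, x₃, x₄, x₅ }  = { x₃ } ∪ { x₁, x₄, x₅ }
Pass 2 adds 3:
  { x₂ }  = Ω∖{ x₁, x₃, x₄, x₅ }
  { x₁, x₂ }  = Ω∖{ x₃, x₄, x₅ }
  { x₂, x₃, x₄, x₅ }  = { x₃, x₄, x₅ } ∪ { x₂, x₃ }
Pass 3 adds 2:
  { x₁ }  = Ω∖{ x₂, x₃, x₄, x₅ }
  { x₂, x₄, x₅ }  = { x₄, x₅ } ∪ { x₂ }
Pass 4. New:
  { x₁, x₃ }  = Ω∖{ x₂, x₄, x₅ }
Pass 5: already closed under ᶜ and ∪.

|σ(𝒜)| = 16.  σ(𝒜) = { {}, { x₁ }, { x₂ }, { x₃ }, { x₁, x₂ }, { x₁, x₃ }, { x₂, x₃ }, { x₄, x₅ }, { x₁, x₂, x₃ }, { x₁, x₄, x₅ }, { x₂, x₄, x₅ }, { x₃, x₄, x₅ }, { x₁, x₂, x₄, x₅ }, { x₁, x₃, x₄, x₅ }, { x₂, x₃, x₄, x₅ }, Ω }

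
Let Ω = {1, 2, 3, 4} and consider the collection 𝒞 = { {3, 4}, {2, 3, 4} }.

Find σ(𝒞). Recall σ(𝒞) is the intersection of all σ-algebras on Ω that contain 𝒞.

Seed the family with 𝒞 together with ∅ and Ω: { ∅, {3, 4}, {2, 3, 4}, Ω }.
Round 1: +2 →
  {1}  = Ω∖{2, 3, 4}
  {1, 2}  = Ω∖{3, 4}
  [6 total]
Round 2. New:
  {1, 3, 4}  = {3, 4} ∪ {1}
  [7 total]
Round 3 adds 1:
  {2}  = Ω∖{1, 3, 4}
  [8 total]
Round 4: closed — nothing new.

Hence σ(𝒞) has 8 members: { ∅, {1}, {2}, {1, 2}, {3, 4}, {1, 3, 4}, {2, 3, 4}, Ω }.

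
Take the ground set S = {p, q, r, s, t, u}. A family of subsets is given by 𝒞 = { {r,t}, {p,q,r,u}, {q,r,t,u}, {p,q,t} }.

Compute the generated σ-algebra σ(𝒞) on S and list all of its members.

Answer: σ(𝒞) = { {}, {p}, {q}, {r}, {s}, {t}, {u}, {p,q}, {p,r}, {p,s}, {p,t}, {p,u}, {q,r}, {q,s}, {q,t}, {q,u}, {r,s}, {r,t}, {r,u}, {s,t}, {s,u}, {t,u}, {p,q,r}, {p,q,s}, {p,q,t}, {p,q,u}, {p,r,s}, {p,r,t}, {p,r,u}, {p,s,t}, {p,s,u}, {p,t,u}, {q,r,s}, {q,r,t}, {q,r,u}, {q,s,t}, {q,s,u}, {q,t,u}, {r,s,t}, {r,s,u}, {r,t,u}, {s,t,u}, {p,q,r,s}, {p,q,r,t}, {p,q,r,u}, {p,q,s,t}, {p,q,s,u}, {p,q,t,u}, {p,r,s,t}, {p,r,s,u}, {p,r,t,u}, {p,s,t,u}, {q,r,s,t}, {q,r,s,u}, {q,r,t,u}, {q,s,t,u}, {r,s,t,u}, {p,q,r,s,t}, {p,q,r,s,u}, {p,q,r,t,u}, {p,q,s,t,u}, {p,r,s,t,u}, {q,r,s,t,u}, S }

Derivation:
Begin from { {}, {r,t}, {p,q,t}, {p,q,r,u}, {q,r,t,u}, S } (that is, 𝒞 plus ∅ and S).
Round 1 (6 new):
  {p,s}  = S∖{q,r,t,u}
  {s,t}  = S∖{p,q,r,u}
  {r,s,u}  = S∖{p,q,t}
  {p,q,r,t}  = {p,q,t} ∪ {r,t}
  {p,q,s,u}  = S∖{r,t}
  {p,q,r,t,u}  = {p,q,t} ∪ {p,q,r,u}
Round 2 (12 new):
  {s}  = S∖{p,q,r,t,u}
  {s,u}  = S∖{p,q,r,t}
  {p,s,t}  = {s,t} ∪ {p,s}
  {r,s,t}  = {s,t} ∪ {r,t}
  {p,q,s,t}  = {s,t} ∪ {p,q,t}
  {p,r,s,t}  = {p,s} ∪ {r,t}
  {p,r,s,u}  = {p,s} ∪ {r,s,u}
  {r,s,t,u}  = {s,t} ∪ {r,s,u}
  {p,q,r,s,t}  = {s,t} ∪ {p,q,r,t}
  {p,q,r,s,u}  = {p,q,s,u} ∪ {p,q,r,u}
  {p,q,s,t,u}  = {p,q,s,u} ∪ {s,t}
  {q,r,s,t,u}  = {s,t} ∪ {q,r,t,u}
Round 3: +14 →
  {p}  = S∖{q,r,s,t,u}
  {r}  = S∖{p,q,s,t,u}
  {t}  = S∖{p,q,r,s,u}
  {u}  = S∖{p,q,r,s,t}
  {p,q}  = S∖{r,s,t,u}
  {q,t}  = S∖{p,r,s,u}
  {q,u}  = S∖{p,r,s,t}
  {r,u}  = S∖{p,q,s,t}
  {p,q,u}  = S∖{r,s,t}
  {p,s,u}  = {p,s} ∪ {s,u}
  {q,r,u}  = S∖{p,s,t}
  {s,t,u}  = {s,t} ∪ {s,u}
  {p,s,t,u}  = {s,u} ∪ {p,s,t}
  {p,r,s,t,u}  = {r,s,t} ∪ {p,r,s,u}
Round 4. New:
  {q}  = S∖{p,r,s,t,u}
  {p,r}  = {r} ∪ {p}
  {p,t}  = {p} ∪ {t}
  {p,u}  = {p} ∪ {u}
  {q,r}  = S∖{p,s,t,u}
  {r,s}  = {r} ∪ {s}
  {t,u}  = {u} ∪ {t}
  {p,q,r}  = S∖{s,t,u}
  {p,q,s}  = {p,q} ∪ {s}
  {p,r,s}  = {r} ∪ {p,s}
  {p,r,t}  = {r,t} ∪ {p}
  {p,r,u}  = {r,u} ∪ {p}
  {q,r,t}  = S∖{p,s,u}
  {q,s,t}  = {s,t} ∪ {q,t}
  {q,s,u}  = {q,u} ∪ {s}
  {q,t,u}  = {q,u} ∪ {q,t}
  {r,t,u}  = {r,t} ∪ {r,u}
  {p,q,t,u}  = {q,u} ∪ {p,q,t}
  {q,r,s,t}  = {q,t} ∪ {r,s,t}
  {q,r,s,u}  = {q,r,u} ∪ {s}
  {q,s,t,u}  = {s,t} ∪ {q,u}
Round 5 (5 new):
  {q,s}  = {q} ∪ {s}
  {p,t,u}  = {t,u} ∪ {p,u}
  {q,r,s}  = {r,s} ∪ {q}
  {p,q,r,s}  = S∖{t,u}
  {p,r,t,u}  = {t,u} ∪ {p,r,u}
Round 6: closed — nothing new.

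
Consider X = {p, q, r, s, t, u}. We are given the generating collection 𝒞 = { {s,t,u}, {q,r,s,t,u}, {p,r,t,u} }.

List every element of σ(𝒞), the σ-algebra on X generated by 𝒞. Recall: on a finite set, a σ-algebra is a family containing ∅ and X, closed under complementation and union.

|σ(𝒞)| = 32.  σ(𝒞) = { {}, {p}, {q}, {r}, {s}, {p,q}, {p,r}, {p,s}, {q,r}, {q,s}, {r,s}, {t,u}, {p,q,r}, {p,q,s}, {p,r,s}, {p,t,u}, {q,r,s}, {q,t,u}, {r,t,u}, {s,t,u}, {p,q,r,s}, {p,q,t,u}, {p,r,t,u}, {p,s,t,u}, {q,r,t,u}, {q,s,t,u}, {r,s,t,u}, {p,q,r,t,u}, {p,q,s,t,u}, {p,r,s,t,u}, {q,r,s,t,u}, X }

Trace:
Start: 𝒞 ∪ {∅, X} = { {}, {s,t,u}, {p,r,t,u}, {q,r,s,t,u}, X }.
Iteration 1 adds 4:
  {p}  = complement {q,r,s,t,u}
  {q,s}  = complement {p,r,t,u}
  {p,q,r}  = complement {s,t,u}
  {p,r,s,t,u}  = {p,r,t,u} ∪ {s,t,u}
  |family| = 9
Iteration 2. New:
  {q}  = complement {p,r,s,t,u}
  {p,q,s}  = {q,s} ∪ {p}
  {p,q,r,s}  = {p,q,r} ∪ {q,s}
  {p,s,t,u}  = {s,t,u} ∪ {p}
  {q,s,t,u}  = {s,t,u} ∪ {q,s}
  {p,q,r,t,u}  = {p,r,t,u} ∪ {p,q,r}
  |family| = 15
Iteration 3. New:
  {s}  = complement {p,q,r,t,u}
  {p,q}  = {q} ∪ {p}
  {p,r}  = complement {q,s,t,u}
  {q,r}  = complement {p,s,t,u}
  {t,u}  = complement {p,q,r,s}
  {r,t,u}  = complement {p,q,s}
  {p,q,s,t,u}  = {q,s,t,u} ∪ {p,s,t,u}
  |family| = 22
Iteration 4. New:
  {r}  = complement {p,q,s,t,u}
  {p,s}  = {s} ∪ {p}
  {p,r,s}  = {p,r} ∪ {s}
  {p,t,u}  = {t,u} ∪ {p}
  {q,r,s}  = {q,s} ∪ {q,r}
  {q,t,u}  = {t,u} ∪ {q}
  {p,q,t,u}  = {t,u} ∪ {p,q}
  {q,r,t,u}  = {t,u} ∪ {q,r}
  {r,s,t,u}  = complement {p,q}
  |family| = 31
Iteration 5 adds 1:
  {r,s}  = complement {p,q,t,u}
  |family| = 32
Iteration 6 adds nothing — fixpoint reached.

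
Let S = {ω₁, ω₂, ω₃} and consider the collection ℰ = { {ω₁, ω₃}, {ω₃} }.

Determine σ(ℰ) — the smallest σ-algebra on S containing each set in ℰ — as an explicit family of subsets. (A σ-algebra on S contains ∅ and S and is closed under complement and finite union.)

σ(ℰ) = { {}, {ω₁}, {ω₂}, {ω₃}, {ω₁, ω₂}, {ω₁, ω₃}, {ω₂, ω₃}, S }

Derivation:
Initial family (4 sets): { {}, {ω₃}, {ω₁, ω₃}, S }.
Step 1: 2 new —
  {ω₂}  = S∖{ω₁, ω₃}
  {ω₁, ω₂}  = S∖{ω₃}
  — 6 sets.
Step 2. New:
  {ω₂, ω₃}  = {ω₃} ∪ {ω₂}
  — 7 sets.
Step 3 adds 1:
  {ω₁}  = S∖{ω₂, ω₃}
  — 8 sets.
Step 4: closed — nothing new.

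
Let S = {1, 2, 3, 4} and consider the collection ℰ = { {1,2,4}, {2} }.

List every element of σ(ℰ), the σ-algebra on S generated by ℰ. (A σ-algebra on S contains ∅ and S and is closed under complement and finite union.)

Answer: σ(ℰ) = { {}, {2}, {3}, {1,4}, {2,3}, {1,2,4}, {1,3,4}, S }

Derivation:
Initial family (4 sets): { {}, {2}, {1,2,4}, S }.
Step 1: +2 →
  {3}  = S∖{1,2,4}
  {1,3,4}  = S∖{2}
  [6 total]
Step 2: 1 new —
  {2,3}  = {3} ∪ {2}
  [7 total]
Step 3 (1 new):
  {1,4}  = S∖{2,3}
  [8 total]
Step 4: closed — nothing new.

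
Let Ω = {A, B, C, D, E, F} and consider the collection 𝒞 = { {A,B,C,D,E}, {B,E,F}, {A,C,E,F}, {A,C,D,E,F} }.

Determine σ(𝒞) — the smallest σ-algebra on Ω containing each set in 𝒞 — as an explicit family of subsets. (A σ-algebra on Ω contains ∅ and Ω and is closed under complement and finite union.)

Answer: σ(𝒞) = { {}, {B}, {D}, {E}, {F}, {A,C}, {B,D}, {B,E}, {B,F}, {D,E}, {D,F}, {E,F}, {A,B,C}, {A,C,D}, {A,C,E}, {A,C,F}, {B,D,E}, {B,D,F}, {B,E,F}, {D,E,F}, {A,B,C,D}, {A,B,C,E}, {A,B,C,F}, {A,C,D,E}, {A,C,D,F}, {A,C,E,F}, {B,D,E,F}, {A,B,C,D,E}, {A,B,C,D,F}, {A,B,C,E,F}, {A,C,D,E,F}, Ω }

Derivation:
Take S₀ = 𝒞 ∪ {∅, Ω} = { {}, {B,E,F}, {A,C,E,F}, {A,B,C,D,E}, {A,C,D,E,F}, Ω }.
Step 1: +5 →
  {B}  = Ω∖{A,C,D,E,F}
  {F}  = Ω∖{A,B,C,D,E}
  {B,D}  = Ω∖{A,C,E,F}
  {A,C,D}  = Ω∖{B,E,F}
  {A,B,C,E,F}  = {A,C,E,F} ∪ {B,E,F}
Step 2. New:
  {D}  = Ω∖{A,B,C,E,F}
  {B,F}  = {B} ∪ {F}
  {B,D,F}  = {F} ∪ {B,D}
  {A,B,C,D}  = {B} ∪ {A,C,D}
  {A,C,D,F}  = {F} ∪ {A,C,D}
  {B,D,E,F}  = {B,E,F} ∪ {B,D}
Step 3 adds 7:
  {A,C}  = Ω∖{B,D,E,F}
  {B,E}  = Ω∖{A,C,D,F}
  {D,F}  = {D} ∪ {F}
  {E,F}  = Ω∖{A,B,C,D}
  {A,C,E}  = Ω∖{B,D,F}
  {A,C,D,E}  = Ω∖{B,F}
  {A,B,C,D,F}  = {B,D,F} ∪ {A,C,D}
Step 4: +7 →
  {E}  = Ω∖{A,B,C,D,F}
  {A,B,C}  = {B} ∪ {A,C}
  {A,C,F}  = {F} ∪ {A,C}
  {B,D,E}  = {B,E} ∪ {D}
  {D,E,F}  = {E,F} ∪ {D}
  {A,B,C,E}  = Ω∖{D,F}
  {A,B,C,F}  = {B,F} ∪ {A,C}
Step 5 adds 1:
  {D,E}  = Ω∖{A,B,C,F}
Step 6: already closed under ᶜ and ∪.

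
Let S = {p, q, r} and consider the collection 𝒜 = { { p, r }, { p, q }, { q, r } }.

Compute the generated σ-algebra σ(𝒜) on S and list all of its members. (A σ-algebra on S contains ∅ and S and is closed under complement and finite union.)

Start: 𝒜 ∪ {∅, S} = { {  }, { p, q }, { p, r }, { q, r }, S }.
Iteration 1 adds 3:
  { p }  = { q, r }ᶜ
  { q }  = { p, r }ᶜ
  { r }  = { p, q }ᶜ
  |family| = 8
Iteration 2: stable.

|σ(𝒜)| = 8.  σ(𝒜) = { {  }, { p }, { q }, { r }, { p, q }, { p, r }, { q, r }, S }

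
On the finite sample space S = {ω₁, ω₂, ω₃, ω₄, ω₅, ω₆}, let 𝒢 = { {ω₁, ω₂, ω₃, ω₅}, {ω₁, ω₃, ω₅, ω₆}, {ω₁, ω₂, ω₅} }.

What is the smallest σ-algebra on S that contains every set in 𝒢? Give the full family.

Seed the family with 𝒢 together with ∅ and S: { ∅, {ω₁, ω₂, ω₅}, {ω₁, ω₂, ω₃, ω₅}, {ω₁, ω₃, ω₅, ω₆}, S }.
Pass 1. New:
  {ω₂, ω₄}  = S∖{ω₁, ω₃, ω₅, ω₆}
  {ω₄, ω₆}  = S∖{ω₁, ω₂, ω₃, ω₅}
  {ω₃, ω₄, ω₆}  = S∖{ω₁, ω₂, ω₅}
  {ω₁, ω₂, ω₃, ω₅, ω₆}  = {ω₁, ω₃, ω₅, ω₆} ∪ {ω₁, ω₂, ω₅}
Pass 2 (7 new):
  {ω₄}  = S∖{ω₁, ω₂, ω₃, ω₅, ω₆}
  {ω₂, ω₄, ω₆}  = {ω₄, ω₆} ∪ {ω₂, ω₄}
  {ω₁, ω₂, ω₄, ω₅}  = {ω₁, ω₂, ω₅} ∪ {ω₂, ω₄}
  {ω₂, ω₃, ω₄, ω₆}  = {ω₃, ω₄, ω₆} ∪ {ω₂, ω₄}
  {ω₁, ω₂, ω₃, ω₄, ω₅}  = {ω₁, ω₂, ω₃, ω₅} ∪ {ω₂, ω₄}
  {ω₁, ω₂, ω₄, ω₅, ω₆}  = {ω₁, ω₂, ω₅} ∪ {ω₄, ω₆}
  {ω₁, ω₃, ω₄, ω₅, ω₆}  = {ω₁, ω₃, ω₅, ω₆} ∪ {ω₃, ω₄, ω₆}
Pass 3: +6 →
  {ω₂}  = S∖{ω₁, ω₃, ω₄, ω₅, ω₆}
  {ω₃}  = S∖{ω₁, ω₂, ω₄, ω₅, ω₆}
  {ω₆}  = S∖{ω₁, ω₂, ω₃, ω₄, ω₅}
  {ω₁, ω₅}  = S∖{ω₂, ω₃, ω₄, ω₆}
  {ω₃, ω₆}  = S∖{ω₁, ω₂, ω₄, ω₅}
  {ω₁, ω₃, ω₅}  = S∖{ω₂, ω₄, ω₆}
Pass 4: +10 →
  {ω₂, ω₃}  = {ω₂} ∪ {ω₃}
  {ω₂, ω₆}  = {ω₂} ∪ {ω₆}
  {ω₃, ω₄}  = {ω₃} ∪ {ω₄}
  {ω₁, ω₄, ω₅}  = {ω₁, ω₅} ∪ {ω₄}
  {ω₁, ω₅, ω₆}  = {ω₆} ∪ {ω₁, ω₅}
  {ω₂, ω₃, ω₄}  = {ω₃} ∪ {ω₂, ω₄}
  {ω₂, ω₃, ω₆}  = {ω₂} ∪ {ω₃, ω₆}
  {ω₁, ω₂, ω₅, ω₆}  = {ω₆} ∪ {ω₁, ω₂, ω₅}
  {ω₁, ω₃, ω₄, ω₅}  = {ω₁, ω₃, ω₅} ∪ {ω₄}
  {ω₁, ω₄, ω₅, ω₆}  = {ω₁, ω₅} ∪ {ω₄, ω₆}
Pass 5: closed — nothing new.

Hence σ(𝒢) has 32 members: { ∅, {ω₂}, {ω₃}, {ω₄}, {ω₆}, {ω₁, ω₅}, {ω₂, ω₃}, {ω₂, ω₄}, {ω₂, ω₆}, {ω₃, ω₄}, {ω₃, ω₆}, {ω₄, ω₆}, {ω₁, ω₂, ω₅}, {ω₁, ω₃, ω₅}, {ω₁, ω₄, ω₅}, {ω₁, ω₅, ω₆}, {ω₂, ω₃, ω₄}, {ω₂, ω₃, ω₆}, {ω₂, ω₄, ω₆}, {ω₃, ω₄, ω₆}, {ω₁, ω₂, ω₃, ω₅}, {ω₁, ω₂, ω₄, ω₅}, {ω₁, ω₂, ω₅, ω₆}, {ω₁, ω₃, ω₄, ω₅}, {ω₁, ω₃, ω₅, ω₆}, {ω₁, ω₄, ω₅, ω₆}, {ω₂, ω₃, ω₄, ω₆}, {ω₁, ω₂, ω₃, ω₄, ω₅}, {ω₁, ω₂, ω₃, ω₅, ω₆}, {ω₁, ω₂, ω₄, ω₅, ω₆}, {ω₁, ω₃, ω₄, ω₅, ω₆}, S }.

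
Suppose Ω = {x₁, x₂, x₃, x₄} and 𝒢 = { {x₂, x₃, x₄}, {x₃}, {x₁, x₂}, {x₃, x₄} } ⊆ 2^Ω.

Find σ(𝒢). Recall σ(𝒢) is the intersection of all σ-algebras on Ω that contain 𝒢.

Answer: σ(𝒢) = { {}, {x₁}, {x₂}, {x₃}, {x₄}, {x₁, x₂}, {x₁, x₃}, {x₁, x₄}, {x₂, x₃}, {x₂, x₄}, {x₃, x₄}, {x₁, x₂, x₃}, {x₁, x₂, x₄}, {x₁, x₃, x₄}, {x₂, x₃, x₄}, Ω }

Derivation:
Take S₀ = 𝒢 ∪ {∅, Ω} = { {}, {x₃}, {x₁, x₂}, {x₃, x₄}, {x₂, x₃, x₄}, Ω }.
Step 1. New:
  {x₁}  = ᶜ of {x₂, x₃, x₄}
  {x₁, x₂, x₃}  = {x₃} ∪ {x₁, x₂}
  {x₁, x₂, x₄}  = ᶜ of {x₃}
Step 2 (3 new):
  {x₄}  = ᶜ of {x₁, x₂, x₃}
  {x₁, x₃}  = {x₃} ∪ {x₁}
  {x₁, x₃, x₄}  = {x₃, x₄} ∪ {x₁}
Step 3 (3 new):
  {x₂}  = ᶜ of {x₁, x₃, x₄}
  {x₁, x₄}  = {x₄} ∪ {x₁}
  {x₂, x₄}  = ᶜ of {x₁, x₃}
Step 4. New:
  {x₂, x₃}  = ᶜ of {x₁, x₄}
Step 5: stable.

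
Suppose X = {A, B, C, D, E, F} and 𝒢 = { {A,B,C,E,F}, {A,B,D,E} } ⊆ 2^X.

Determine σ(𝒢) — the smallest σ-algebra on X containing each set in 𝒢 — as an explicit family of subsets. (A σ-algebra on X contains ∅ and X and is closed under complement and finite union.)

σ(𝒢) = { ∅, {D}, {C,F}, {A,B,E}, {C,D,F}, {A,B,D,E}, {A,B,C,E,F}, X }

Trace:
Initial family (4 sets): { ∅, {A,B,D,E}, {A,B,C,E,F}, X }.
Pass 1 adds 2:
  {D}  = X∖{A,B,C,E,F}
  {C,F}  = X∖{A,B,D,E}
  [6 total]
Pass 2 adds 1:
  {C,D,F}  = {C,F} ∪ {D}
  [7 total]
Pass 3: +1 →
  {A,B,E}  = X∖{C,D,F}
  [8 total]
Pass 4: already closed under ᶜ and ∪.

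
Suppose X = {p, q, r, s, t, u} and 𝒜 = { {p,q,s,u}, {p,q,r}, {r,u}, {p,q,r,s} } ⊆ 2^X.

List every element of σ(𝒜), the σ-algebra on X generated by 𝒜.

Seed the family with 𝒜 together with ∅ and X: { {}, {r,u}, {p,q,r}, {p,q,r,s}, {p,q,s,u}, X }.
Iteration 1: 6 new —
  {r,t}  = ᶜ of {p,q,s,u}
  {t,u}  = ᶜ of {p,q,r,s}
  {s,t,u}  = ᶜ of {p,q,r}
  {p,q,r,u}  = {p,q,r} ∪ {r,u}
  {p,q,s,t}  = ᶜ of {r,u}
  {p,q,r,s,u}  = {p,q,r} ∪ {p,q,s,u}
Iteration 2 adds 8:
  {t}  = ᶜ of {p,q,r,s,u}
  {s,t}  = ᶜ of {p,q,r,u}
  {r,t,u}  = {t,u} ∪ {r,u}
  {p,q,r,t}  = {p,q,r} ∪ {r,t}
  {r,s,t,u}  = {r,u} ∪ {s,t,u}
  {p,q,r,s,t}  = {p,q,r} ∪ {p,q,s,t}
  {p,q,r,t,u}  = {p,q,r} ∪ {t,u}
  {p,q,s,t,u}  = {p,q,s,u} ∪ {t,u}
Iteration 3: 7 new —
  {r}  = ᶜ of {p,q,s,t,u}
  {s}  = ᶜ of {p,q,r,t,u}
  {u}  = ᶜ of {p,q,r,s,t}
  {p,q}  = ᶜ of {r,s,t,u}
  {s,u}  = ᶜ of {p,q,r,t}
  {p,q,s}  = ᶜ of {r,t,u}
  {r,s,t}  = {s,t} ∪ {r,t}
Iteration 4 (5 new):
  {r,s}  = {r} ∪ {s}
  {p,q,t}  = {p,q} ∪ {t}
  {p,q,u}  = ᶜ of {r,s,t}
  {r,s,u}  = {r} ∪ {s,u}
  {p,q,t,u}  = {t,u} ∪ {p,q}
After Iteration 5 the family is unchanged; done.

Hence σ(𝒜) has 32 members: { {}, {r}, {s}, {t}, {u}, {p,q}, {r,s}, {r,t}, {r,u}, {s,t}, {s,u}, {t,u}, {p,q,r}, {p,q,s}, {p,q,t}, {p,q,u}, {r,s,t}, {r,s,u}, {r,t,u}, {s,t,u}, {p,q,r,s}, {p,q,r,t}, {p,q,r,u}, {p,q,s,t}, {p,q,s,u}, {p,q,t,u}, {r,s,t,u}, {p,q,r,s,t}, {p,q,r,s,u}, {p,q,r,t,u}, {p,q,s,t,u}, X }.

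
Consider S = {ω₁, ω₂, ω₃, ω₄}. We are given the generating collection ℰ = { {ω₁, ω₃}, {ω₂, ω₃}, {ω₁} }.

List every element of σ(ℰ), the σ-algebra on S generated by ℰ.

Seed the family with ℰ together with ∅ and S: { {}, {ω₁}, {ω₁, ω₃}, {ω₂, ω₃}, S }.
Step 1 adds 4:
  {ω₁, ω₄}  = ᶜ of {ω₂, ω₃}
  {ω₂, ω₄}  = ᶜ of {ω₁, ω₃}
  {ω₁, ω₂, ω₃}  = {ω₂, ω₃} ∪ {ω₁, ω₃}
  {ω₂, ω₃, ω₄}  = ᶜ of {ω₁}
  (now 9)
Step 2 (3 new):
  {ω₄}  = ᶜ of {ω₁, ω₂, ω₃}
  {ω₁, ω₂, ω₄}  = {ω₁, ω₄} ∪ {ω₂, ω₄}
  {ω₁, ω₃, ω₄}  = {ω₁, ω₄} ∪ {ω₁, ω₃}
  (now 12)
Step 3 adds 2:
  {ω₂}  = ᶜ of {ω₁, ω₃, ω₄}
  {ω₃}  = ᶜ of {ω₁, ω₂, ω₄}
  (now 14)
Step 4: +2 →
  {ω₁, ω₂}  = {ω₂} ∪ {ω₁}
  {ω₃, ω₄}  = {ω₃} ∪ {ω₄}
  (now 16)
Step 5: already closed under ᶜ and ∪.

Therefore σ(ℰ) = { {}, {ω₁}, {ω₂}, {ω₃}, {ω₄}, {ω₁, ω₂}, {ω₁, ω₃}, {ω₁, ω₄}, {ω₂, ω₃}, {ω₂, ω₄}, {ω₃, ω₄}, {ω₁, ω₂, ω₃}, {ω₁, ω₂, ω₄}, {ω₁, ω₃, ω₄}, {ω₂, ω₃, ω₄}, S } (|σ(ℰ)| = 16).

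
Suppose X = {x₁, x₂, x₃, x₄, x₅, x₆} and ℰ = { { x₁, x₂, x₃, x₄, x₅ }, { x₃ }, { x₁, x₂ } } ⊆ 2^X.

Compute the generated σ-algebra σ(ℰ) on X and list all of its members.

σ(ℰ) (16 sets): { {}, { x₃ }, { x₆ }, { x₁, x₂ }, { x₃, x₆ }, { x₄, x₅ }, { x₁, x₂, x₃ }, { x₁, x₂, x₆ }, { x₃, x₄, x₅ }, { x₄, x₅, x₆ }, { x₁, x₂, x₃, x₆ }, { x₁, x₂, x₄, x₅ }, { x₃, x₄, x₅, x₆ }, { x₁, x₂, x₃, x₄, x₅ }, { x₁, x₂, x₄, x₅, x₆ }, X }

Check:
Initial family (5 sets): { {}, { x₃ }, { x₁, x₂ }, { x₁, x₂, x₃, x₄, x₅ }, X }.
Round 1: 4 new —
  { x₆ }  = complement { x₁, x₂, x₃, x₄, x₅ }
  { x₁, x₂, x₃ }  = { x₃ } ∪ { x₁, x₂ }
  { x₃, x₄, x₅, x₆ }  = complement { x₁, x₂ }
  { x₁, x₂, x₄, x₅, x₆ }  = complement { x₃ }
  (now 9)
Round 2: +4 →
  { x₃, x₆ }  = { x₆ } ∪ { x₃ }
  { x₁, x₂, x₆ }  = { x₁, x₂ } ∪ { x₆ }
  { x₄, x₅, x₆ }  = complement { x₁, x₂, x₃ }
  { x₁, x₂, x₃, x₆ }  = { x₁, x₂, x₃ } ∪ { x₆ }
  (now 13)
Round 3: +3 →
  { x₄, x₅ }  = complement { x₁, x₂, x₃, x₆ }
  { x₃, x₄, x₅ }  = complement { x₁, x₂, x₆ }
  { x₁, x₂, x₄, x₅ }  = complement { x₃, x₆ }
  (now 16)
Round 4 adds nothing — fixpoint reached.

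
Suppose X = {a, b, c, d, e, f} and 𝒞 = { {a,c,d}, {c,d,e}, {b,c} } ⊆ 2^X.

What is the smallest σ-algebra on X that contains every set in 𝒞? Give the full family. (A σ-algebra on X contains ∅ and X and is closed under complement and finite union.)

|σ(𝒞)| = 64.  σ(𝒞) = { ∅, {a}, {b}, {c}, {d}, {e}, {f}, {a,b}, {a,c}, {a,d}, {a,e}, {a,f}, {b,c}, {b,d}, {b,e}, {b,f}, {c,d}, {c,e}, {c,f}, {d,e}, {d,f}, {e,f}, {a,b,c}, {a,b,d}, {a,b,e}, {a,b,f}, {a,c,d}, {a,c,e}, {a,c,f}, {a,d,e}, {a,d,f}, {a,e,f}, {b,c,d}, {b,c,e}, {b,c,f}, {b,d,e}, {b,d,f}, {b,e,f}, {c,d,e}, {c,d,f}, {c,e,f}, {d,e,f}, {a,b,c,d}, {a,b,c,e}, {a,b,c,f}, {a,b,d,e}, {a,b,d,f}, {a,b,e,f}, {a,c,d,e}, {a,c,d,f}, {a,c,e,f}, {a,d,e,f}, {b,c,d,e}, {b,c,d,f}, {b,c,e,f}, {b,d,e,f}, {c,d,e,f}, {a,b,c,d,e}, {a,b,c,d,f}, {a,b,c,e,f}, {a,b,d,e,f}, {a,c,d,e,f}, {b,c,d,e,f}, X }

Check:
Seed the family with 𝒞 together with ∅ and X: { ∅, {b,c}, {a,c,d}, {c,d,e}, X }.
Round 1: +6 →
  {a,b,f}  = ᶜ of {c,d,e}
  {b,e,f}  = ᶜ of {a,c,d}
  {a,b,c,d}  = {a,c,d} ∪ {b,c}
  {a,c,d,e}  = {c,d,e} ∪ {a,c,d}
  {a,d,e,f}  = ᶜ of {b,c}
  {b,c,d,e}  = {c,d,e} ∪ {b,c}
  — 11 sets.
Round 2 adds 11:
  {a,f}  = ᶜ of {b,c,d,e}
  {b,f}  = ᶜ of {a,c,d,e}
  {e,f}  = ᶜ of {a,b,c,d}
  {a,b,c,f}  = {b,c} ∪ {a,b,f}
  {a,b,e,f}  = {b,e,f} ∪ {a,b,f}
  {b,c,e,f}  = {b,e,f} ∪ {b,c}
  {a,b,c,d,e}  = {c,d,e} ∪ {a,b,c,d}
  {a,b,c,d,f}  = {a,c,d} ∪ {a,b,f}
  {a,b,d,e,f}  = {a,d,e,f} ∪ {b,e,f}
  {a,c,d,e,f}  = {c,d,e} ∪ {a,d,e,f}
  {b,c,d,e,f}  = {c,d,e} ∪ {b,e,f}
  — 22 sets.
Round 3 (13 new):
  {a}  = ᶜ of {b,c,d,e,f}
  {b}  = ᶜ of {a,c,d,e,f}
  {c}  = ᶜ of {a,b,d,e,f}
  {e}  = ᶜ of {a,b,c,d,f}
  {f}  = ᶜ of {a,b,c,d,e}
  {a,d}  = ᶜ of {b,c,e,f}
  {c,d}  = ᶜ of {a,b,e,f}
  {d,e}  = ᶜ of {a,b,c,f}
  {a,e,f}  = {e,f} ∪ {a,f}
  {b,c,f}  = {b,f} ∪ {b,c}
  {a,c,d,f}  = {a,f} ∪ {a,c,d}
  {c,d,e,f}  = {c,d,e} ∪ {e,f}
  {a,b,c,e,f}  = {e,f} ∪ {a,b,c,f}
  — 35 sets.
Round 4 (22 new):
  {d}  = ᶜ of {a,b,c,e,f}
  {a,b}  = ᶜ of {c,d,e,f}
  {a,c}  = {c} ∪ {a}
  {a,e}  = {e} ∪ {a}
  {b,e}  = ᶜ of {a,c,d,f}
  {c,e}  = {e} ∪ {c}
  {c,f}  = {f} ∪ {c}
  {a,b,c}  = {b,c} ∪ {a}
  {a,b,d}  = {b} ∪ {a,d}
  {a,c,f}  = {a,f} ∪ {c}
  {a,d,e}  = ᶜ of {b,c,f}
  {a,d,f}  = {a,f} ∪ {a,d}
  {b,c,d}  = ᶜ of {a,e,f}
  {b,c,e}  = {e} ∪ {b,c}
  {b,d,e}  = {b} ∪ {d,e}
  {c,d,f}  = {c,d} ∪ {f}
  {c,e,f}  = {e,f} ∪ {c}
  {d,e,f}  = {e,f} ∪ {d,e}
  {a,b,d,f}  = {b,f} ∪ {a,d}
  {a,c,e,f}  = {c} ∪ {a,e,f}
  {b,c,d,f}  = {c,d} ∪ {b,c,f}
  {b,d,e,f}  = {b,f} ∪ {d,e}
  — 57 sets.
Round 5: 7 new —
  {b,d}  = ᶜ of {a,c,e,f}
  {d,f}  = {f} ∪ {d}
  {a,b,e}  = ᶜ of {c,d,f}
  {a,c,e}  = {a,c} ∪ {a,e}
  {b,d,f}  = {b,f} ∪ {d}
  {a,b,c,e}  = {b,e} ∪ {a,c}
  {a,b,d,e}  = ᶜ of {c,f}
  — 64 sets.
After Round 6 the family is unchanged; done.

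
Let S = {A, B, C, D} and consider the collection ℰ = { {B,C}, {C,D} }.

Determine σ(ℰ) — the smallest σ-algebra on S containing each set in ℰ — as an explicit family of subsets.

Begin from { {}, {B,C}, {C,D}, S } (that is, ℰ plus ∅ and S).
Step 1: +3 →
  {A,B}  = S∖{C,D}
  {A,D}  = S∖{B,C}
  {B,C,D}  = {C,D} ∪ {B,C}
  — 7 sets.
Step 2 adds 4:
  {A}  = S∖{B,C,D}
  {A,B,C}  = {B,C} ∪ {A,B}
  {A,B,D}  = {A,D} ∪ {A,B}
  {A,C,D}  = {C,D} ∪ {A,D}
  — 11 sets.
Step 3 adds 3:
  {B}  = S∖{A,C,D}
  {C}  = S∖{A,B,D}
  {D}  = S∖{A,B,C}
  — 14 sets.
Step 4: +2 →
  {A,C}  = {C} ∪ {A}
  {B,D}  = {D} ∪ {B}
  — 16 sets.
Step 5: stable.

Therefore σ(ℰ) = { {}, {A}, {B}, {C}, {D}, {A,B}, {A,C}, {A,D}, {B,C}, {B,D}, {C,D}, {A,B,C}, {A,B,D}, {A,C,D}, {B,C,D}, S } (|σ(ℰ)| = 16).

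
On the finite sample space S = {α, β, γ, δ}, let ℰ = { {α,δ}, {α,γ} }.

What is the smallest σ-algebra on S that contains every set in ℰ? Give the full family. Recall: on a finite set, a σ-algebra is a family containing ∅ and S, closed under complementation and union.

|σ(ℰ)| = 16.  σ(ℰ) = { ∅, {α}, {β}, {γ}, {δ}, {α,β}, {α,γ}, {α,δ}, {β,γ}, {β,δ}, {γ,δ}, {α,β,γ}, {α,β,δ}, {α,γ,δ}, {β,γ,δ}, S }

Check:
Take S₀ = ℰ ∪ {∅, S} = { ∅, {α,γ}, {α,δ}, S }.
Pass 1 adds 3:
  {β,γ}  = {α,δ}ᶜ
  {β,δ}  = {α,γ}ᶜ
  {α,γ,δ}  = {α,γ} ∪ {α,δ}
  (now 7)
Pass 2. New:
  {β}  = {α,γ,δ}ᶜ
  {α,β,γ}  = {β,γ} ∪ {α,γ}
  {α,β,δ}  = {α,δ} ∪ {β,δ}
  {β,γ,δ}  = {β,γ} ∪ {β,δ}
  (now 11)
Pass 3: +3 →
  {α}  = {β,γ,δ}ᶜ
  {γ}  = {α,β,δ}ᶜ
  {δ}  = {α,β,γ}ᶜ
  (now 14)
Pass 4 adds 2:
  {α,β}  = {β} ∪ {α}
  {γ,δ}  = {γ} ∪ {δ}
  (now 16)
Pass 5 adds nothing — fixpoint reached.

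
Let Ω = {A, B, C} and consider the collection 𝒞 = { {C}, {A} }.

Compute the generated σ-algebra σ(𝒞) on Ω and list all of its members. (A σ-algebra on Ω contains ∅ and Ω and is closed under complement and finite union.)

σ(𝒞) (8 sets): { {}, {A}, {B}, {C}, {A, B}, {A, C}, {B, C}, Ω }

Derivation:
Seed the family with 𝒞 together with ∅ and Ω: { {}, {A}, {C}, Ω }.
Step 1 adds 3:
  {A, B}  = ᶜ of {C}
  {A, C}  = {C} ∪ {A}
  {B, C}  = ᶜ of {A}
  [7 total]
Step 2 (1 new):
  {B}  = ᶜ of {A, C}
  [8 total]
Step 3: already closed under ᶜ and ∪.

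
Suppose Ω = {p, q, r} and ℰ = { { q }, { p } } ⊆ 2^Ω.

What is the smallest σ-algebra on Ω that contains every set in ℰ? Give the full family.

Answer: σ(ℰ) = { {}, { p }, { q }, { r }, { p, q }, { p, r }, { q, r }, Ω }

Check:
Take S₀ = ℰ ∪ {∅, Ω} = { {}, { p }, { q }, Ω }.
Pass 1 (3 new):
  { p, q }  = { q } ∪ { p }
  { p, r }  = { q }ᶜ
  { q, r }  = { p }ᶜ
Pass 2 (1 new):
  { r }  = { p, q }ᶜ
Pass 3: stable.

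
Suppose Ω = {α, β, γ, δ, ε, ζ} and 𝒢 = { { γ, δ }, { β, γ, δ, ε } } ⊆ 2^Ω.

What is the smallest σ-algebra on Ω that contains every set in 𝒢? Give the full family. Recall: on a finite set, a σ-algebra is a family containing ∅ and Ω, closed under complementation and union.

|σ(𝒢)| = 8.  σ(𝒢) = { {}, { α, ζ }, { β, ε }, { γ, δ }, { α, β, ε, ζ }, { α, γ, δ, ζ }, { β, γ, δ, ε }, Ω }

Derivation:
Take S₀ = 𝒢 ∪ {∅, Ω} = { {}, { γ, δ }, { β, γ, δ, ε }, Ω }.
Iteration 1 (2 new):
  { α, ζ }  = complement { β, γ, δ, ε }
  { α, β, ε, ζ }  = complement { γ, δ }
  (now 6)
Iteration 2. New:
  { α, γ, δ, ζ }  = { γ, δ } ∪ { α, ζ }
  (now 7)
Iteration 3: +1 →
  { β, ε }  = complement { α, γ, δ, ζ }
  (now 8)
Iteration 4: closed — nothing new.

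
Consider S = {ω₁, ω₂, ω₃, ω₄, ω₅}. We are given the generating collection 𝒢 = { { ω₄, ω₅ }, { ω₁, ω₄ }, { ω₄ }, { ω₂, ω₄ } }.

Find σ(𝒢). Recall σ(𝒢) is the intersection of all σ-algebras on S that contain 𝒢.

Take S₀ = 𝒢 ∪ {∅, S} = { {  }, { ω₄ }, { ω₁, ω₄ }, { ω₂, ω₄ }, { ω₄, ω₅ }, S }.
Step 1 adds 7:
  { ω₁, ω₂, ω₃ }  = { ω₄, ω₅ }ᶜ
  { ω₁, ω₂, ω₄ }  = { ω₁, ω₄ } ∪ { ω₂, ω₄ }
  { ω₁, ω₃, ω₅ }  = { ω₂, ω₄ }ᶜ
  { ω₁, ω₄, ω₅ }  = { ω₄, ω₅ } ∪ { ω₁, ω₄ }
  { ω₂, ω₃, ω₅ }  = { ω₁, ω₄ }ᶜ
  { ω₂, ω₄, ω₅ }  = { ω₄, ω₅ } ∪ { ω₂, ω₄ }
  { ω₁, ω₂, ω₃, ω₅ }  = { ω₄ }ᶜ
  (now 13)
Step 2: 7 new —
  { ω₁, ω₃ }  = { ω₂, ω₄, ω₅ }ᶜ
  { ω₂, ω₃ }  = { ω₁, ω₄, ω₅ }ᶜ
  { ω₃, ω₅ }  = { ω₁, ω₂, ω₄ }ᶜ
  { ω₁, ω₂, ω₃, ω₄ }  = { ω₁, ω₂, ω₃ } ∪ { ω₁, ω₂, ω₄ }
  { ω₁, ω₂, ω₄, ω₅ }  = { ω₁, ω₄, ω₅ } ∪ { ω₁, ω₂, ω₄ }
  { ω₁, ω₃, ω₄, ω₅ }  = { ω₁, ω₄, ω₅ } ∪ { ω₁, ω₃, ω₅ }
  { ω₂, ω₃, ω₄, ω₅ }  = { ω₄, ω₅ } ∪ { ω₂, ω₃, ω₅ }
  (now 20)
Step 3 adds 7:
  { ω₁ }  = { ω₂, ω₃, ω₄, ω₅ }ᶜ
  { ω₂ }  = { ω₁, ω₃, ω₄, ω₅ }ᶜ
  { ω₃ }  = { ω₁, ω₂, ω₄, ω₅ }ᶜ
  { ω₅ }  = { ω₁, ω₂, ω₃, ω₄ }ᶜ
  { ω₁, ω₃, ω₄ }  = { ω₁, ω₄ } ∪ { ω₁, ω₃ }
  { ω₂, ω₃, ω₄ }  = { ω₂, ω₄ } ∪ { ω₂, ω₃ }
  { ω₃, ω₄, ω₅ }  = { ω₄, ω₅ } ∪ { ω₃, ω₅ }
  (now 27)
Step 4 (4 new):
  { ω₁, ω₂ }  = { ω₃, ω₄, ω₅ }ᶜ
  { ω₁, ω₅ }  = { ω₂, ω₃, ω₄ }ᶜ
  { ω₂, ω₅ }  = { ω₁, ω₃, ω₄ }ᶜ
  { ω₃, ω₄ }  = { ω₃ } ∪ { ω₄ }
  (now 31)
Step 5 (1 new):
  { ω₁, ω₂, ω₅ }  = { ω₃, ω₄ }ᶜ
  (now 32)
Step 6: closed — nothing new.

σ(𝒢) = { {  }, { ω₁ }, { ω₂ }, { ω₃ }, { ω₄ }, { ω₅ }, { ω₁, ω₂ }, { ω₁, ω₃ }, { ω₁, ω₄ }, { ω₁, ω₅ }, { ω₂, ω₃ }, { ω₂, ω₄ }, { ω₂, ω₅ }, { ω₃, ω₄ }, { ω₃, ω₅ }, { ω₄, ω₅ }, { ω₁, ω₂, ω₃ }, { ω₁, ω₂, ω₄ }, { ω₁, ω₂, ω₅ }, { ω₁, ω₃, ω₄ }, { ω₁, ω₃, ω₅ }, { ω₁, ω₄, ω₅ }, { ω₂, ω₃, ω₄ }, { ω₂, ω₃, ω₅ }, { ω₂, ω₄, ω₅ }, { ω₃, ω₄, ω₅ }, { ω₁, ω₂, ω₃, ω₄ }, { ω₁, ω₂, ω₃, ω₅ }, { ω₁, ω₂, ω₄, ω₅ }, { ω₁, ω₃, ω₄, ω₅ }, { ω₂, ω₃, ω₄, ω₅ }, S }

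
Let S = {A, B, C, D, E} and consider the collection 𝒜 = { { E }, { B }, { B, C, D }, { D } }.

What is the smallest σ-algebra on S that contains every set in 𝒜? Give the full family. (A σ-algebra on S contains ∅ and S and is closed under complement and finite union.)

Start: 𝒜 ∪ {∅, S} = { ∅, { B }, { D }, { E }, { B, C, D }, S }.
Round 1. New:
  { A, E }  = complement { B, C, D }
  { B, D }  = { D } ∪ { B }
  { B, E }  = { B } ∪ { E }
  { D, E }  = { D } ∪ { E }
  { A, B, C, D }  = complement { E }
  { A, B, C, E }  = complement { D }
  { A, C, D, E }  = complement { B }
  { B, C, D, E }  = { B, C, D } ∪ { E }
  |family| = 14
Round 2. New:
  { A }  = complement { B, C, D, E }
  { A, B, C }  = complement { D, E }
  { A, B, E }  = { B, E } ∪ { A, E }
  { A, C, D }  = complement { B, E }
  { A, C, E }  = complement { B, D }
  { A, D, E }  = { D, E } ∪ { A, E }
  { B, D, E }  = { B, E } ∪ { D, E }
  { A, B, D, E }  = { A, E } ∪ { B, D }
  |family| = 22
Round 3: 7 new —
  { C }  = complement { A, B, D, E }
  { A, B }  = { B } ∪ { A }
  { A, C }  = complement { B, D, E }
  { A, D }  = { D } ∪ { A }
  { B, C }  = complement { A, D, E }
  { C, D }  = complement { A, B, E }
  { A, B, D }  = { B, D } ∪ { A }
  |family| = 29
Round 4 (3 new):
  { C, E }  = complement { A, B, D }
  { B, C, E }  = complement { A, D }
  { C, D, E }  = complement { A, B }
  |family| = 32
Round 5: stable.

|σ(𝒜)| = 32.  σ(𝒜) = { ∅, { A }, { B }, { C }, { D }, { E }, { A, B }, { A, C }, { A, D }, { A, E }, { B, C }, { B, D }, { B, E }, { C, D }, { C, E }, { D, E }, { A, B, C }, { A, B, D }, { A, B, E }, { A, C, D }, { A, C, E }, { A, D, E }, { B, C, D }, { B, C, E }, { B, D, E }, { C, D, E }, { A, B, C, D }, { A, B, C, E }, { A, B, D, E }, { A, C, D, E }, { B, C, D, E }, S }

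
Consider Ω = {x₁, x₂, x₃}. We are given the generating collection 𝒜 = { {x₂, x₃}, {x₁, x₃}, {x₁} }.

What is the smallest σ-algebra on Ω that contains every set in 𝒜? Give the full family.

Answer: σ(𝒜) = { {}, {x₁}, {x₂}, {x₃}, {x₁, x₂}, {x₁, x₃}, {x₂, x₃}, Ω }

Derivation:
Take S₀ = 𝒜 ∪ {∅, Ω} = { {}, {x₁}, {x₁, x₃}, {x₂, x₃}, Ω }.
Round 1: +1 →
  {x₂}  = complement {x₁, x₃}
  [6 total]
Round 2 (1 new):
  {x₁, x₂}  = {x₂} ∪ {x₁}
  [7 total]
Round 3. New:
  {x₃}  = complement {x₁, x₂}
  [8 total]
After Round 4 the family is unchanged; done.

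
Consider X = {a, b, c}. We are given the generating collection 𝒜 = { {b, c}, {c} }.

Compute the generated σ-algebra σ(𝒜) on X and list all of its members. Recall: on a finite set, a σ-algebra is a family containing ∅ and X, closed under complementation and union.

Start: 𝒜 ∪ {∅, X} = { ∅, {c}, {b, c}, X }.
Round 1 (2 new):
  {a}  = complement {b, c}
  {a, b}  = complement {c}
  — 6 sets.
Round 2 (1 new):
  {a, c}  = {c} ∪ {a}
  — 7 sets.
Round 3 (1 new):
  {b}  = complement {a, c}
  — 8 sets.
After Round 4 the family is unchanged; done.

Therefore σ(𝒜) = { ∅, {a}, {b}, {c}, {a, b}, {a, c}, {b, c}, X } (|σ(𝒜)| = 8).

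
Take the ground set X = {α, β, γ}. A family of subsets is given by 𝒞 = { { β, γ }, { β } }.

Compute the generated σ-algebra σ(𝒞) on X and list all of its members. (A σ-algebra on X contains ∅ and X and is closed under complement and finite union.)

σ(𝒞) (8 sets): { {}, { α }, { β }, { γ }, { α, β }, { α, γ }, { β, γ }, X }

Trace:
Initial family (4 sets): { {}, { β }, { β, γ }, X }.
Iteration 1 (2 new):
  { α }  = complement { β, γ }
  { α, γ }  = complement { β }
  (now 6)
Iteration 2: 1 new —
  { α, β }  = { β } ∪ { α }
  (now 7)
Iteration 3 (1 new):
  { γ }  = complement { α, β }
  (now 8)
Iteration 4: no new sets; the family is a σ-algebra.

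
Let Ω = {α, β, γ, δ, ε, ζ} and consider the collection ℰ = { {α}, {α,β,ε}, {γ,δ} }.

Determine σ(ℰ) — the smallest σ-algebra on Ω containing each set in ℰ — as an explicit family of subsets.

Initial family (5 sets): { {}, {α}, {γ,δ}, {α,β,ε}, Ω }.
Step 1 (5 new):
  {α,γ,δ}  = {γ,δ} ∪ {α}
  {γ,δ,ζ}  = ᶜ of {α,β,ε}
  {α,β,ε,ζ}  = ᶜ of {γ,δ}
  {α,β,γ,δ,ε}  = {α,β,ε} ∪ {γ,δ}
  {β,γ,δ,ε,ζ}  = ᶜ of {α}
  |family| = 10
Step 2 adds 3:
  {ζ}  = ᶜ of {α,β,γ,δ,ε}
  {β,ε,ζ}  = ᶜ of {α,γ,δ}
  {α,γ,δ,ζ}  = {α,γ,δ} ∪ {γ,δ,ζ}
  |family| = 13
Step 3. New:
  {α,ζ}  = {ζ} ∪ {α}
  {β,ε}  = ᶜ of {α,γ,δ,ζ}
  |family| = 15
Step 4: +1 →
  {β,γ,δ,ε}  = ᶜ of {α,ζ}
  |family| = 16
Step 5: stable.

|σ(ℰ)| = 16.  σ(ℰ) = { {}, {α}, {ζ}, {α,ζ}, {β,ε}, {γ,δ}, {α,β,ε}, {α,γ,δ}, {β,ε,ζ}, {γ,δ,ζ}, {α,β,ε,ζ}, {α,γ,δ,ζ}, {β,γ,δ,ε}, {α,β,γ,δ,ε}, {β,γ,δ,ε,ζ}, Ω }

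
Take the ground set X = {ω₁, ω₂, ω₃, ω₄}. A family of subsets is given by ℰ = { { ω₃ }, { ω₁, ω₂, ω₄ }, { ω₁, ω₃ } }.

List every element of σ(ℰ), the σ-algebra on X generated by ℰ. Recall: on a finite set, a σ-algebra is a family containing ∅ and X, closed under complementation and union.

Initial family (5 sets): { {  }, { ω₃ }, { ω₁, ω₃ }, { ω₁, ω₂, ω₄ }, X }.
Round 1. New:
  { ω₂, ω₄ }  = complement { ω₁, ω₃ }
  (now 6)
Round 2. New:
  { ω₂, ω₃, ω₄ }  = { ω₃ } ∪ { ω₂, ω₄ }
  (now 7)
Round 3 (1 new):
  { ω₁ }  = complement { ω₂, ω₃, ω₄ }
  (now 8)
Round 4: closed — nothing new.

Hence σ(ℰ) has 8 members: { {  }, { ω₁ }, { ω₃ }, { ω₁, ω₃ }, { ω₂, ω₄ }, { ω₁, ω₂, ω₄ }, { ω₂, ω₃, ω₄ }, X }.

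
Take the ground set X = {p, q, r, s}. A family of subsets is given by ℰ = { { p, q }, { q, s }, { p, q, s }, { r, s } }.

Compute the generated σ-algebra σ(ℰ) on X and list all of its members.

Answer: σ(ℰ) = { {  }, { p }, { q }, { r }, { s }, { p, q }, { p, r }, { p, s }, { q, r }, { q, s }, { r, s }, { p, q, r }, { p, q, s }, { p, r, s }, { q, r, s }, X }

Trace:
Initial family (6 sets): { {  }, { p, q }, { q, s }, { r, s }, { p, q, s }, X }.
Step 1: +3 →
  { r }  = complement { p, q, s }
  { p, r }  = complement { q, s }
  { q, r, s }  = { r, s } ∪ { q, s }
Step 2 adds 3:
  { p }  = complement { q, r, s }
  { p, q, r }  = { p, q } ∪ { r }
  { p, r, s }  = { r, s } ∪ { p, r }
Step 3: +2 →
  { q }  = complement { p, r, s }
  { s }  = complement { p, q, r }
Step 4 adds 2:
  { p, s }  = { s } ∪ { p }
  { q, r }  = { r } ∪ { q }
After Step 5 the family is unchanged; done.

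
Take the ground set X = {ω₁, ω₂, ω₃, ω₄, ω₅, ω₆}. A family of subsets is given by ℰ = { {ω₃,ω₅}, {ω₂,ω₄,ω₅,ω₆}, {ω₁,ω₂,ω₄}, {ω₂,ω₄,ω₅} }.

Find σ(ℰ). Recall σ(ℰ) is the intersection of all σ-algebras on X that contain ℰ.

Begin from { {}, {ω₃,ω₅}, {ω₁,ω₂,ω₄}, {ω₂,ω₄,ω₅}, {ω₂,ω₄,ω₅,ω₆}, X } (that is, ℰ plus ∅ and X).
Iteration 1: +9 →
  {ω₁,ω₃}  = complement {ω₂,ω₄,ω₅,ω₆}
  {ω₁,ω₃,ω₆}  = complement {ω₂,ω₄,ω₅}
  {ω₃,ω₅,ω₆}  = complement {ω₁,ω₂,ω₄}
  {ω₁,ω₂,ω₄,ω₅}  = {ω₁,ω₂,ω₄} ∪ {ω₂,ω₄,ω₅}
  {ω₁,ω₂,ω₄,ω₆}  = complement {ω₃,ω₅}
  {ω₂,ω₃,ω₄,ω₅}  = {ω₃,ω₅} ∪ {ω₂,ω₄,ω₅}
  {ω₁,ω₂,ω₃,ω₄,ω₅}  = {ω₃,ω₅} ∪ {ω₁,ω₂,ω₄}
  {ω₁,ω₂,ω₄,ω₅,ω₆}  = {ω₂,ω₄,ω₅,ω₆} ∪ {ω₁,ω₂,ω₄}
  {ω₂,ω₃,ω₄,ω₅,ω₆}  = {ω₂,ω₄,ω₅,ω₆} ∪ {ω₃,ω₅}
  — 15 sets.
Iteration 2: 9 new —
  {ω₁}  = complement {ω₂,ω₃,ω₄,ω₅,ω₆}
  {ω₃}  = complement {ω₁,ω₂,ω₄,ω₅,ω₆}
  {ω₆}  = complement {ω₁,ω₂,ω₃,ω₄,ω₅}
  {ω₁,ω₆}  = complement {ω₂,ω₃,ω₄,ω₅}
  {ω₃,ω₆}  = complement {ω₁,ω₂,ω₄,ω₅}
  {ω₁,ω₃,ω₅}  = {ω₁,ω₃} ∪ {ω₃,ω₅}
  {ω₁,ω₂,ω₃,ω₄}  = {ω₁,ω₂,ω₄} ∪ {ω₁,ω₃}
  {ω₁,ω₃,ω₅,ω₆}  = {ω₁,ω₃,ω₆} ∪ {ω₃,ω₅,ω₆}
  {ω₁,ω₂,ω₃,ω₄,ω₆}  = {ω₁,ω₂,ω₄,ω₆} ∪ {ω₁,ω₃,ω₆}
  — 24 sets.
Iteration 3 (4 new):
  {ω₅}  = complement {ω₁,ω₂,ω₃,ω₄,ω₆}
  {ω₂,ω₄}  = complement {ω₁,ω₃,ω₅,ω₆}
  {ω₅,ω₆}  = complement {ω₁,ω₂,ω₃,ω₄}
  {ω₂,ω₄,ω₆}  = complement {ω₁,ω₃,ω₅}
  — 28 sets.
Iteration 4: +4 →
  {ω₁,ω₅}  = {ω₅} ∪ {ω₁}
  {ω₁,ω₅,ω₆}  = {ω₅,ω₆} ∪ {ω₁,ω₆}
  {ω₂,ω₃,ω₄}  = {ω₃} ∪ {ω₂,ω₄}
  {ω₂,ω₃,ω₄,ω₆}  = {ω₂,ω₄,ω₆} ∪ {ω₃}
  — 32 sets.
Iteration 5: already closed under ᶜ and ∪.

|σ(ℰ)| = 32.  σ(ℰ) = { {}, {ω₁}, {ω₃}, {ω₅}, {ω₆}, {ω₁,ω₃}, {ω₁,ω₅}, {ω₁,ω₆}, {ω₂,ω₄}, {ω₃,ω₅}, {ω₃,ω₆}, {ω₅,ω₆}, {ω₁,ω₂,ω₄}, {ω₁,ω₃,ω₅}, {ω₁,ω₃,ω₆}, {ω₁,ω₅,ω₆}, {ω₂,ω₃,ω₄}, {ω₂,ω₄,ω₅}, {ω₂,ω₄,ω₆}, {ω₃,ω₅,ω₆}, {ω₁,ω₂,ω₃,ω₄}, {ω₁,ω₂,ω₄,ω₅}, {ω₁,ω₂,ω₄,ω₆}, {ω₁,ω₃,ω₅,ω₆}, {ω₂,ω₃,ω₄,ω₅}, {ω₂,ω₃,ω₄,ω₆}, {ω₂,ω₄,ω₅,ω₆}, {ω₁,ω₂,ω₃,ω₄,ω₅}, {ω₁,ω₂,ω₃,ω₄,ω₆}, {ω₁,ω₂,ω₄,ω₅,ω₆}, {ω₂,ω₃,ω₄,ω₅,ω₆}, X }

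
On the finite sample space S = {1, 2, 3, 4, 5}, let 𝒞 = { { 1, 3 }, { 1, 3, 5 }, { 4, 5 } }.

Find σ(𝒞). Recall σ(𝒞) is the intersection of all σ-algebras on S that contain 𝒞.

Start: 𝒞 ∪ {∅, S} = { ∅, { 1, 3 }, { 4, 5 }, { 1, 3, 5 }, S }.
Pass 1: 4 new —
  { 2, 4 }  = { 1, 3, 5 }ᶜ
  { 1, 2, 3 }  = { 4, 5 }ᶜ
  { 2, 4, 5 }  = { 1, 3 }ᶜ
  { 1, 3, 4, 5 }  = { 4, 5 } ∪ { 1, 3 }
  — 9 sets.
Pass 2 adds 3:
  { 2 }  = { 1, 3, 4, 5 }ᶜ
  { 1, 2, 3, 4 }  = { 1, 2, 3 } ∪ { 2, 4 }
  { 1, 2, 3, 5 }  = { 1, 2, 3 } ∪ { 1, 3, 5 }
  — 12 sets.
Pass 3 (2 new):
  { 4 }  = { 1, 2, 3, 5 }ᶜ
  { 5 }  = { 1, 2, 3, 4 }ᶜ
  — 14 sets.
Pass 4. New:
  { 2, 5 }  = { 2 } ∪ { 5 }
  { 1, 3, 4 }  = { 1, 3 } ∪ { 4 }
  — 16 sets.
Pass 5: no new sets; the family is a σ-algebra.

σ(𝒞) = { ∅, { 2 }, { 4 }, { 5 }, { 1, 3 }, { 2, 4 }, { 2, 5 }, { 4, 5 }, { 1, 2, 3 }, { 1, 3, 4 }, { 1, 3, 5 }, { 2, 4, 5 }, { 1, 2, 3, 4 }, { 1, 2, 3, 5 }, { 1, 3, 4, 5 }, S }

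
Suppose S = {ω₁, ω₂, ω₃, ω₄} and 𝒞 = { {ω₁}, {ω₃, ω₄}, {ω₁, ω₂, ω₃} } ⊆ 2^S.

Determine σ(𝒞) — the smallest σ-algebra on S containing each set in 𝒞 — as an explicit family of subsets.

Initial family (5 sets): { ∅, {ω₁}, {ω₃, ω₄}, {ω₁, ω₂, ω₃}, S }.
Step 1. New:
  {ω₄}  = S∖{ω₁, ω₂, ω₃}
  {ω₁, ω₂}  = S∖{ω₃, ω₄}
  {ω₁, ω₃, ω₄}  = {ω₃, ω₄} ∪ {ω₁}
  {ω₂, ω₃, ω₄}  = S∖{ω₁}
  |family| = 9
Step 2 adds 3:
  {ω₂}  = S∖{ω₁, ω₃, ω₄}
  {ω₁, ω₄}  = {ω₄} ∪ {ω₁}
  {ω₁, ω₂, ω₄}  = {ω₁, ω₂} ∪ {ω₄}
  |family| = 12
Step 3: +3 →
  {ω₃}  = S∖{ω₁, ω₂, ω₄}
  {ω₂, ω₃}  = S∖{ω₁, ω₄}
  {ω₂, ω₄}  = {ω₄} ∪ {ω₂}
  |family| = 15
Step 4 adds 1:
  {ω₁, ω₃}  = S∖{ω₂, ω₄}
  |family| = 16
Step 5: no new sets; the family is a σ-algebra.

Therefore σ(𝒞) = { ∅, {ω₁}, {ω₂}, {ω₃}, {ω₄}, {ω₁, ω₂}, {ω₁, ω₃}, {ω₁, ω₄}, {ω₂, ω₃}, {ω₂, ω₄}, {ω₃, ω₄}, {ω₁, ω₂, ω₃}, {ω₁, ω₂, ω₄}, {ω₁, ω₃, ω₄}, {ω₂, ω₃, ω₄}, S } (|σ(𝒞)| = 16).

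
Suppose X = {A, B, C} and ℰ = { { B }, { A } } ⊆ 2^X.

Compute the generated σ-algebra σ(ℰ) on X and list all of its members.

|σ(ℰ)| = 8.  σ(ℰ) = { ∅, { A }, { B }, { C }, { A, B }, { A, C }, { B, C }, X }

Trace:
Begin from { ∅, { A }, { B }, X } (that is, ℰ plus ∅ and X).
Step 1. New:
  { A, B }  = { B } ∪ { A }
  { A, C }  = { B }ᶜ
  { B, C }  = { A }ᶜ
  (now 7)
Step 2 adds 1:
  { C }  = { A, B }ᶜ
  (now 8)
Step 3 adds nothing — fixpoint reached.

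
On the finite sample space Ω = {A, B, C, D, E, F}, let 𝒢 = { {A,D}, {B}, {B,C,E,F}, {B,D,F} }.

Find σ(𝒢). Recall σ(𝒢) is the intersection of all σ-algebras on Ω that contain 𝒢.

Answer: σ(𝒢) = { {}, {A}, {B}, {D}, {F}, {A,B}, {A,D}, {A,F}, {B,D}, {B,F}, {C,E}, {D,F}, {A,B,D}, {A,B,F}, {A,C,E}, {A,D,F}, {B,C,E}, {B,D,F}, {C,D,E}, {C,E,F}, {A,B,C,E}, {A,B,D,F}, {A,C,D,E}, {A,C,E,F}, {B,C,D,E}, {B,C,E,F}, {C,D,E,F}, {A,B,C,D,E}, {A,B,C,E,F}, {A,C,D,E,F}, {B,C,D,E,F}, Ω }

Check:
Seed the family with 𝒢 together with ∅ and Ω: { {}, {B}, {A,D}, {B,D,F}, {B,C,E,F}, Ω }.
Pass 1 (5 new):
  {A,B,D}  = {A,D} ∪ {B}
  {A,C,E}  = complement {B,D,F}
  {A,B,D,F}  = {B,D,F} ∪ {A,D}
  {A,C,D,E,F}  = complement {B}
  {B,C,D,E,F}  = {B,D,F} ∪ {B,C,E,F}
Pass 2: +7 →
  {A}  = complement {B,C,D,E,F}
  {C,E}  = complement {A,B,D,F}
  {C,E,F}  = complement {A,B,D}
  {A,B,C,E}  = {A,C,E} ∪ {B}
  {A,C,D,E}  = {A,C,E} ∪ {A,D}
  {A,B,C,D,E}  = {A,C,E} ∪ {A,B,D}
  {A,B,C,E,F}  = {A,C,E} ∪ {B,C,E,F}
Pass 3 (7 new):
  {D}  = complement {A,B,C,E,F}
  {F}  = complement {A,B,C,D,E}
  {A,B}  = {B} ∪ {A}
  {B,F}  = complement {A,C,D,E}
  {D,F}  = complement {A,B,C,E}
  {B,C,E}  = {B} ∪ {C,E}
  {A,C,E,F}  = {C,E,F} ∪ {A,C,E}
Pass 4: 7 new —
  {A,F}  = {A} ∪ {F}
  {B,D}  = complement {A,C,E,F}
  {A,B,F}  = {A,B} ∪ {B,F}
  {A,D,F}  = complement {B,C,E}
  {C,D,E}  = {C,E} ∪ {D}
  {B,C,D,E}  = {B,C,E} ∪ {D}
  {C,D,E,F}  = complement {A,B}
Pass 5: closed — nothing new.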